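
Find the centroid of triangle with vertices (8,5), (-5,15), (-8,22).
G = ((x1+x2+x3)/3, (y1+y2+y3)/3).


Gx = (8- 5- 8)/3 = -5/3 = -1.6667
Gy = (5+15+22)/3 = 42/3 = 14.0000

G = (-1.6667, 14.0000)


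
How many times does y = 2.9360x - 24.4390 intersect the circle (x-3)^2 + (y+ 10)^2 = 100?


Substitute y = 2.9360x - 24.4390: (x-3)^2 + (2.9360x- 24.4390+ 10)^2 = 100
Expand to Ax^2 + Bx + C = 0, where b-k = -14.439
A = 1+m^2 = 9.620096
B = 2(m(b-k) - h) = 2(2.9360*(-14.439) - 3) = -90.785808
C = h^2 + (b-k)^2 - r^2 = 9 + 208.484721 - 100 = 117.484721
disc = B^2-4AC = 8242.0629 - 4520.8572 = 3721.2057
disc > 0

2 intersection points


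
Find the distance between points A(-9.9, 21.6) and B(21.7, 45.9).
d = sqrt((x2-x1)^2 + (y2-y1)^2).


dx = 21.7 + 9.9 = 31.6
dy = 45.9 - 21.6 = 24.3
d = sqrt(998.56 + 590.49) = sqrt(1589.05) = 39.8629

39.8629


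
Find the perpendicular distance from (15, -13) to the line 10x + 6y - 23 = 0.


|10*15 + 6*(-13) - 23| = |49| = 49
sqrt(100 + 36) = sqrt(136) = 11.6619
d = 49/sqrt(136) = 4.2017

4.2017


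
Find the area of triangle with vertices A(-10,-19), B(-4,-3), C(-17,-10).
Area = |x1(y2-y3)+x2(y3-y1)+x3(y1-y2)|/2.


-10*(-3+ 10) = -70
-4*(-10+ 19) = -36
-17*(-19+ 3) = 272
sum = 166
Area = |166|/2 = 83.0000

83.0000 sq units


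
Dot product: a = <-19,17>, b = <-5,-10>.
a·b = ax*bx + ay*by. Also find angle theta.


a·b = -19*(-5) + 17*(-10) = 95 - 170 = -75
|a| = sqrt(361+289) = 25.4951
|b| = sqrt(25+100) = 11.1803
cos(theta) = -75/(sqrt(650)*sqrt(125)) = -75/sqrt(81250) = -0.263117
theta = arccos(-75/sqrt(81250)) = 105.2551 degrees

a·b = -75, theta = 105.2551 deg


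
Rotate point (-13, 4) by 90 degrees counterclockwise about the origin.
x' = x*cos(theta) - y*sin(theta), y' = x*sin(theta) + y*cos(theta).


cos(90) = 0, sin(90) = 1
x' = -13*0 - 4*1 = -4
y' = -13*1 + 4*0 = -13

(-4, -13)


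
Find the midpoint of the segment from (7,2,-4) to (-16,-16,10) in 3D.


Mx = (7- 16)/2 = -4.5000
My = (2- 16)/2 = -7.0000
Mz = (-4+10)/2 = 3.0000

M = (-4.5000, -7.0000, 3.0000)


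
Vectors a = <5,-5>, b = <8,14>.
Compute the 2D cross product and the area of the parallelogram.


cross = 5*14 + 5*8 = 70 + 40 = 110
Parallelogram area = |110| = 110

cross = 110, parallelogram area = 110


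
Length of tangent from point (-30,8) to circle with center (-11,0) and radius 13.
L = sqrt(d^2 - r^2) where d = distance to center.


d = sqrt((-30+ 11)^2 + (8-0)^2) = sqrt(361+64) = 20.6155
L = sqrt(425.0000 - 169) = sqrt(256.0000) = 16.0000

16.0000


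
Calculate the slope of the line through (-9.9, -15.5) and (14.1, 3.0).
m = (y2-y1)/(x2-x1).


dy = 3.0 + 15.5 = 18.5
dx = 14.1 + 9.9 = 24.0
m = 18.5/24.0 = 0.7708

m = 0.7708


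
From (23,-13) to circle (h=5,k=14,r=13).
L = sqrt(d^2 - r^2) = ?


d = sqrt((23-5)^2 + (-13-14)^2) = sqrt(324+729) = 32.4500
L = sqrt(1053.0000 - 169) = sqrt(884.0000) = 29.7321

29.7321


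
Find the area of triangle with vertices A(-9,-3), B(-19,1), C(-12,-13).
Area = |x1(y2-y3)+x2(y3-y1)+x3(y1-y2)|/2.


-9*(1+ 13) = -126
-19*(-13+ 3) = 190
-12*(-3-1) = 48
sum = 112
Area = |112|/2 = 56.0000

56.0000 sq units


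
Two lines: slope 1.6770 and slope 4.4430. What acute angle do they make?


m1-m2 = -2.766
1+m1*m2 = 8.450911
tan(theta) = |-2.766/8.450911| = 0.327302
theta = arctan(|-2.766/8.450911|) = 18.1234 degrees (acute angle)

18.1234 degrees


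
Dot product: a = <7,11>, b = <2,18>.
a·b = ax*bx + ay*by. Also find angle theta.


a·b = 7*2 + 11*18 = 14 + 198 = 212
|a| = sqrt(49+121) = 13.0384
|b| = sqrt(4+324) = 18.1108
cos(theta) = 212/(sqrt(170)*sqrt(328)) = 212/sqrt(55760) = 0.897789
theta = arccos(212/sqrt(55760)) = 26.1310 degrees

a·b = 212, theta = 26.1310 deg


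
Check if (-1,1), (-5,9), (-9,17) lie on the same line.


-1*(9-17) - 5*(17-1) - 9*(1-9)
= 8 - 80 + 72 = 0

Yes, collinear (determinant = 0)


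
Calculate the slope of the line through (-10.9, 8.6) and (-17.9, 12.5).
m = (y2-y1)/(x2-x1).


dy = 12.5 - 8.6 = 3.9
dx = -17.9 + 10.9 = -7
m = 3.9/(-7) = -0.5571

m = -0.5571


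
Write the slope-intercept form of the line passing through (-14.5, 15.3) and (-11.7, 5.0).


m = (-10.3)/(2.8) = -3.6786
b = y1 - m*x1 = 15.3 - (-10.3*(-14.5))/(2.8) = 15.3 - 53.3393 = -38.0393

y = -3.6786x - 38.0393


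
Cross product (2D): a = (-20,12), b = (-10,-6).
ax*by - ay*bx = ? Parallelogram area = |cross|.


cross = -20*(-6) - 12*(-10) = 120 + 120 = 240
Parallelogram area = |240| = 240

cross = 240, parallelogram area = 240


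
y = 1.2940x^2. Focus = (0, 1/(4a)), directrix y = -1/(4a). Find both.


a = 1.2940
1/(4a) = 0.1932
Focus = (0, 0.1932)
Directrix: y = -0.1932

Focus = (0, 0.1932), Directrix: y = -0.1932


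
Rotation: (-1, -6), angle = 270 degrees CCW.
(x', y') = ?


cos(270) = 0, sin(270) = -1
x' = -1*0 + 6*(-1) = -6
y' = -1*(-1) - 6*0 = 1

(-6, 1)


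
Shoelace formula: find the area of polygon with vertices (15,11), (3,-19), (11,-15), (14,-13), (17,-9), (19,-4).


sum(xi*y_{i+1}) = 15*(-19) + 3*(-15) + 11*(-13) + 14*(-9) + 17*(-4) + 19*11 = -458
sum(yi*x_{i+1}) = 11*3 - 19*11 - 15*14 - 13*17 - 9*19 - 4*15 = -838
Area = |-458 + 838|/2 = 380/2 = 190.0000

190.0000 sq units


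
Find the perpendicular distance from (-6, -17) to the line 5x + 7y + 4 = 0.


|5*(-6) + 7*(-17) + 4| = |-145| = 145
sqrt(25 + 49) = sqrt(74) = 8.6023
d = 145/sqrt(74) = 16.8559

16.8559


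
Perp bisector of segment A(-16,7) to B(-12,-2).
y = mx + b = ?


Midpoint = (-14, 2.5)
Slope of AB = dy/dx = -9/4 = -2.2500
Perp slope = -dx/dy = 4/9 = 0.4444
b = My - (perp slope)*Mx = 2.5 + (4*(-14))/(-9) = 2.5 + 6.2222 = 8.7222

y = 0.4444x + 8.7222


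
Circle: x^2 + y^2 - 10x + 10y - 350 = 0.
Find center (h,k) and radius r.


h = -D/2 = 10/2 = 5
k = -E/2 = -10/2 = -5
r^2 = h^2 + k^2 - F = 25 + 25 + 350 = 400
r = 20

Center (5, -5), radius = 20


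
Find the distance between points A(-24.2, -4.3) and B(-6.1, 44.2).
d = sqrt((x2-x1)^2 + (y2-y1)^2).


dx = -6.1 + 24.2 = 18.1
dy = 44.2 + 4.3 = 48.5
d = sqrt(327.61 + 2352.25) = sqrt(2679.86) = 51.7674

51.7674


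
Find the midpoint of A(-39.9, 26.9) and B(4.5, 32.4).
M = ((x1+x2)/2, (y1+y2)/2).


Mx = (-39.9 + 4.5)/2 = -35.4/2 = -17.7000
My = (26.9 + 32.4)/2 = 59.3/2 = 29.6500

(-17.7000, 29.6500)


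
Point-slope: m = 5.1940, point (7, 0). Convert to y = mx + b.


y - 0 = 5.1940(x - 7)
y = 5.1940x + 0 - 5.1940*7
y = 5.1940x - 36.3580

y = 5.1940x - 36.3580


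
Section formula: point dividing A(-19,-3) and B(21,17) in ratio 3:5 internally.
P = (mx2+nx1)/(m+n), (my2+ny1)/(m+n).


Px = (3*21 + 5*(-19))/8 = -32/8 = -4.0000
Py = (3*17 + 5*(-3))/8 = 36/8 = 4.5000

P = (-4.0000, 4.5000)


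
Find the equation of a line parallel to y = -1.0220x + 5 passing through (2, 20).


Parallel lines have equal slopes.
m2 = -1.0220
b2 = 20 + 1.0220*2 = 22.0440

y = -1.0220x + 22.0440


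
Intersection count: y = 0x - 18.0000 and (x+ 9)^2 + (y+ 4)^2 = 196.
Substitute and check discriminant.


Substitute y = 0x - 18.0000: (x+ 9)^2 + (0x- 18.0000+ 4)^2 = 196
Expand to Ax^2 + Bx + C = 0, where b-k = -14
A = 1+m^2 = 1
B = 2(m(b-k) - h) = 2(0*(-14) + 9) = 18
C = h^2 + (b-k)^2 - r^2 = 81 + 196 - 196 = 81
disc = B^2-4AC = 324.0000 - 324.0000 = 0
disc = 0

1 intersection point (tangent)


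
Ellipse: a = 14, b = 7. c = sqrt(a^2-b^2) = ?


c^2 = 14^2 - 7^2 = 196 - 49 = 147
c = sqrt(147) = 12.1244

c = 12.1244


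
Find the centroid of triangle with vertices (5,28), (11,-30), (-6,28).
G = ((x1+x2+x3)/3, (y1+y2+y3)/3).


Gx = (5+11- 6)/3 = 10/3 = 3.3333
Gy = (28- 30+28)/3 = 26/3 = 8.6667

G = (3.3333, 8.6667)


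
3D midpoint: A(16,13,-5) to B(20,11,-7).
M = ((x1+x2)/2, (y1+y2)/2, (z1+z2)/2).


Mx = (16+20)/2 = 18.0000
My = (13+11)/2 = 12.0000
Mz = (-5- 7)/2 = -6.0000

M = (18.0000, 12.0000, -6.0000)


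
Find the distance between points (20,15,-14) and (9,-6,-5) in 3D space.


dx=-11, dy=-21, dz=9
d = sqrt(121+441+81) = sqrt(643) = 25.3574

25.3574


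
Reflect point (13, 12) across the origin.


Reflection rule for origin: (-x, -y)
(13, 12) -> (-13, -12)

(-13, -12)


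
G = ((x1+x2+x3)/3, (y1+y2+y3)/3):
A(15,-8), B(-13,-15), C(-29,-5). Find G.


Gx = (15- 13- 29)/3 = -27/3 = -9.0000
Gy = (-8- 15- 5)/3 = -28/3 = -9.3333

G = (-9.0000, -9.3333)


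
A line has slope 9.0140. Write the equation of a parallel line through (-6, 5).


Parallel lines have equal slopes.
m2 = 9.0140
b2 = 5 - 9.0140*(-6) = 59.0840

y = 9.0140x + 59.0840


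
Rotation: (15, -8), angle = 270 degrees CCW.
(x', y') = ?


cos(270) = 0, sin(270) = -1
x' = 15*0 + 8*(-1) = -8
y' = 15*(-1) - 8*0 = -15

(-8, -15)


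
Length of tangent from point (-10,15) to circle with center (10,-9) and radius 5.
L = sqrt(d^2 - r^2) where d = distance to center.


d = sqrt((-10-10)^2 + (15+ 9)^2) = sqrt(400+576) = 31.2410
L = sqrt(976.0000 - 25) = sqrt(951.0000) = 30.8383

30.8383


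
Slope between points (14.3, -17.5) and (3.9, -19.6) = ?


dy = -19.6 + 17.5 = -2.1
dx = 3.9 - 14.3 = -10.4
m = -2.1/(-10.4) = 0.2019

m = 0.2019


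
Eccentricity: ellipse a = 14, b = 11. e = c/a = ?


c = sqrt(196-121) = sqrt(75) = 8.6603
e = c/a = sqrt(75)/14 = 0.6186

e = 0.6186


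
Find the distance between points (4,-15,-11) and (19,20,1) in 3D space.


dx=15, dy=35, dz=12
d = sqrt(225+1225+144) = sqrt(1594) = 39.9249

39.9249


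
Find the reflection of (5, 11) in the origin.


Reflection rule for origin: (-x, -y)
(5, 11) -> (-5, -11)

(-5, -11)


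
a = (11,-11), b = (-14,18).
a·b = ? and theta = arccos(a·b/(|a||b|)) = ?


a·b = 11*(-14) - 11*18 = -154 - 198 = -352
|a| = sqrt(121+121) = 15.5563
|b| = sqrt(196+324) = 22.8035
cos(theta) = -352/(sqrt(242)*sqrt(520)) = -352/sqrt(125840) = -0.992278
theta = arccos(-352/sqrt(125840)) = 172.8750 degrees

a·b = -352, theta = 172.8750 deg


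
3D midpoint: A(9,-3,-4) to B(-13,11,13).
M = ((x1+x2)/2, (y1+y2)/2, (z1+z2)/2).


Mx = (9- 13)/2 = -2.0000
My = (-3+11)/2 = 4.0000
Mz = (-4+13)/2 = 4.5000

M = (-2.0000, 4.0000, 4.5000)


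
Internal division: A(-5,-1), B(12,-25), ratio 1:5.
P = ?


Px = (1*12 + 5*(-5))/6 = -13/6 = -2.1667
Py = (1*(-25) + 5*(-1))/6 = -30/6 = -5.0000

P = (-2.1667, -5.0000)


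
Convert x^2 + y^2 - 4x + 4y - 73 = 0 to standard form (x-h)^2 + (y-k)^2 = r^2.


h = -D/2 = 4/2 = 2
k = -E/2 = -4/2 = -2
r^2 = h^2 + k^2 - F = 4 + 4 + 73 = 81
r = 9

Center (2, -2), radius = 9


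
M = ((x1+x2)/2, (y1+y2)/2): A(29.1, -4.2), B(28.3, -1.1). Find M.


Mx = (29.1 + 28.3)/2 = 57.4/2 = 28.7000
My = (-4.2 - 1.1)/2 = -5.3/2 = -2.6500

(28.7000, -2.6500)


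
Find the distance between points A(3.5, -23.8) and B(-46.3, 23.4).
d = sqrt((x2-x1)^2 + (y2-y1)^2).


dx = -46.3 - 3.5 = -49.8
dy = 23.4 + 23.8 = 47.2
d = sqrt(2480.04 + 2227.84) = sqrt(4707.88) = 68.6140

68.6140


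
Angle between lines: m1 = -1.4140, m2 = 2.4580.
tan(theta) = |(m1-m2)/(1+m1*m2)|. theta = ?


m1-m2 = -3.872
1+m1*m2 = -2.475612
tan(theta) = |-3.872/(-2.475612)| = 1.564058
theta = arctan(|-3.872/(-2.475612)|) = 57.4067 degrees (acute angle)

57.4067 degrees


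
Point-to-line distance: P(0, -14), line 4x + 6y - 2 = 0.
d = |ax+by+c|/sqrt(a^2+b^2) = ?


|4*0 + 6*(-14) - 2| = |-86| = 86
sqrt(16 + 36) = sqrt(52) = 7.2111
d = 86/sqrt(52) = 11.9261

11.9261


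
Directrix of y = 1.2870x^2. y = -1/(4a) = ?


a = 1.2870
1/(4a) = 0.1943
directrix: y = -0.1943 = -0.1943

y = -0.1943


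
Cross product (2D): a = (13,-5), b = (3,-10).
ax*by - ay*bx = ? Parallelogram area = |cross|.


cross = 13*(-10) + 5*3 = -130 + 15 = -115
Parallelogram area = |-115| = 115

cross = -115, parallelogram area = 115


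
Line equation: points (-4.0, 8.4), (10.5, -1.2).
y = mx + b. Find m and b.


m = (-9.6)/(14.5) = -0.6621
b = y1 - m*x1 = 8.4 - (-9.6*(-4.0))/(14.5) = 8.4 - 2.6483 = 5.7517

y = -0.6621x + 5.7517


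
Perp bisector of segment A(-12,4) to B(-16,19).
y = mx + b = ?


Midpoint = (-14, 11.5)
Slope of AB = dy/dx = 15/(-4) = -3.7500
Perp slope = -dx/dy = 4/15 = 0.2667
b = My - (perp slope)*Mx = 11.5 + (-4*(-14))/15 = 11.5 + 3.7333 = 15.2333

y = 0.2667x + 15.2333


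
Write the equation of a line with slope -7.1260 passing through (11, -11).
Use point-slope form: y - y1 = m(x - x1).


y + 11 = -7.1260(x - 11)
y = -7.1260x - 11 + 7.1260*11
y = -7.1260x + 67.3860

y = -7.1260x + 67.3860


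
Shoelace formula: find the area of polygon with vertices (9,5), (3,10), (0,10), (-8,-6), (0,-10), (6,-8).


sum(xi*y_{i+1}) = 9*10 + 3*10 + 0*(-6) - 8*(-10) + 0*(-8) + 6*5 = 230
sum(yi*x_{i+1}) = 5*3 + 10*0 + 10*(-8) - 6*0 - 10*6 - 8*9 = -197
Area = |230 + 197|/2 = 427/2 = 213.5000

213.5000 sq units


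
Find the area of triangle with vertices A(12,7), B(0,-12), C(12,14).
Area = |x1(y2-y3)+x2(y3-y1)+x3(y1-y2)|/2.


12*(-12-14) = -312
0*(14-7) = 0
12*(7+ 12) = 228
sum = -84
Area = |-84|/2 = 42.0000

42.0000 sq units


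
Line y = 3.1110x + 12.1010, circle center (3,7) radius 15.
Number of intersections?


Substitute y = 3.1110x + 12.1010: (x-3)^2 + (3.1110x+12.1010-7)^2 = 225
Expand to Ax^2 + Bx + C = 0, where b-k = 5.101
A = 1+m^2 = 10.678321
B = 2(m(b-k) - h) = 2(3.1110*5.101 - 3) = 25.738422
C = h^2 + (b-k)^2 - r^2 = 9 + 26.020201 - 225 = -189.979799
disc = B^2-4AC = 662.4664 + 8114.6611 = 8777.1275
disc > 0

2 intersection points


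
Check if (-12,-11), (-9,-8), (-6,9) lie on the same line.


-12*(-8-9) - 9*(9+ 11) - 6*(-11+ 8)
= 204 - 180 + 18 = 42

No, not collinear (determinant = 42)


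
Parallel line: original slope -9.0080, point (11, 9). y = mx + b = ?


Parallel lines have equal slopes.
m2 = -9.0080
b2 = 9 + 9.0080*11 = 108.0880

y = -9.0080x + 108.0880


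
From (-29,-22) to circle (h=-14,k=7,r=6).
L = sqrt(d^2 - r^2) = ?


d = sqrt((-29+ 14)^2 + (-22-7)^2) = sqrt(225+841) = 32.6497
L = sqrt(1066.0000 - 36) = sqrt(1030.0000) = 32.0936

32.0936


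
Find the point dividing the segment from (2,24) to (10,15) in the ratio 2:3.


Px = (2*10 + 3*2)/5 = 26/5 = 5.2000
Py = (2*15 + 3*24)/5 = 102/5 = 20.4000

P = (5.2000, 20.4000)


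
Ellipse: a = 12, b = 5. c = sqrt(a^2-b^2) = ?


c^2 = 12^2 - 5^2 = 144 - 25 = 119
c = sqrt(119) = 10.9087

c = 10.9087


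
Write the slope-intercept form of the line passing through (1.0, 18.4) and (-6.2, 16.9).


m = (-1.5)/(-7.2) = 0.2083
b = y1 - m*x1 = 18.4 - (-1.5*1.0)/(-7.2) = 18.4 - 0.2083 = 18.1917

y = 0.2083x + 18.1917


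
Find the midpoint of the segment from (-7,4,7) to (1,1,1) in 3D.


Mx = (-7+1)/2 = -3.0000
My = (4+1)/2 = 2.5000
Mz = (7+1)/2 = 4.0000

M = (-3.0000, 2.5000, 4.0000)


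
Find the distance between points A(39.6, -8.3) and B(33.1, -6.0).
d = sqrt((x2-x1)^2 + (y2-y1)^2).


dx = 33.1 - 39.6 = -6.5
dy = -6.0 + 8.3 = 2.3
d = sqrt(42.25 + 5.29) = sqrt(47.54) = 6.8949

6.8949


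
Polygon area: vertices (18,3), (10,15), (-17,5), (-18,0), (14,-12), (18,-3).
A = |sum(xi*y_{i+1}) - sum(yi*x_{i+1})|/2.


sum(xi*y_{i+1}) = 18*15 + 10*5 - 17*0 - 18*(-12) + 14*(-3) + 18*3 = 548
sum(yi*x_{i+1}) = 3*10 + 15*(-17) + 5*(-18) + 0*14 - 12*18 - 3*18 = -585
Area = |548 + 585|/2 = 1133/2 = 566.5000

566.5000 sq units


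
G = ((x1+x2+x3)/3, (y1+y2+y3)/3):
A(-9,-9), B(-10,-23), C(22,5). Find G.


Gx = (-9- 10+22)/3 = 3/3 = 1.0000
Gy = (-9- 23+5)/3 = -27/3 = -9.0000

G = (1.0000, -9.0000)


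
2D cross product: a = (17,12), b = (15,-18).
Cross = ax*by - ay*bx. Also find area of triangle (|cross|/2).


cross = 17*(-18) - 12*15 = -306 - 180 = -486
Triangle area = |-486|/2 = 486/2 = 243.0000

cross = -486, triangle area = 243.0000


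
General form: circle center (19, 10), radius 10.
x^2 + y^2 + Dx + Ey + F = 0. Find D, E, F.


(x-19)^2 + (y-10)^2 = 10^2
D = -2h = -38, E = -2k = -20
F = h^2+k^2-r^2 = 361+100-100 = 361

D = -38, E = -20, F = 361


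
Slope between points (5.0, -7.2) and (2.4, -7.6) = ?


dy = -7.6 + 7.2 = -0.4
dx = 2.4 - 5.0 = -2.6
m = -0.4/(-2.6) = 0.1538

m = 0.1538


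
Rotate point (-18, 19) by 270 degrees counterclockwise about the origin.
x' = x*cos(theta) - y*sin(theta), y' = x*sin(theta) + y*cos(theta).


cos(270) = 0, sin(270) = -1
x' = -18*0 - 19*(-1) = 19
y' = -18*(-1) + 19*0 = 18

(19, 18)


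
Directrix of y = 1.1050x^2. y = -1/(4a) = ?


a = 1.1050
1/(4a) = 0.2262
directrix: y = -0.2262 = -0.2262

y = -0.2262


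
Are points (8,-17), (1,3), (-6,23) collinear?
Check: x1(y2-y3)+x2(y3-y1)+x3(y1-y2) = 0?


8*(3-23) + 1*(23+ 17) - 6*(-17-3)
= -160 + 40 + 120 = 0

Yes, collinear (determinant = 0)


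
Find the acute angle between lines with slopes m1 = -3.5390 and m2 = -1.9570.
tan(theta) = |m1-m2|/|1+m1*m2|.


m1-m2 = -1.582
1+m1*m2 = 7.925823
tan(theta) = |-1.582/7.925823| = 0.199601
theta = arctan(|-1.582/7.925823|) = 11.2879 degrees (acute angle)

11.2879 degrees


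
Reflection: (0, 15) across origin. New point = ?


Reflection rule for origin: (-x, -y)
(0, 15) -> (0, -15)

(0, -15)


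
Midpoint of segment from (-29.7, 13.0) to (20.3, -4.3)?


Mx = (-29.7 + 20.3)/2 = -9.4/2 = -4.7000
My = (13.0 - 4.3)/2 = 8.7/2 = 4.3500

(-4.7000, 4.3500)


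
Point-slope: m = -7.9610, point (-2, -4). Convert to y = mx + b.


y + 4 = -7.9610(x + 2)
y = -7.9610x - 4 + 7.9610*(-2)
y = -7.9610x - 19.9220

y = -7.9610x - 19.9220


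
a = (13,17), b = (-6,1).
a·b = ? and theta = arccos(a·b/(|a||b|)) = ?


a·b = 13*(-6) + 17*1 = -78 + 17 = -61
|a| = sqrt(169+289) = 21.4009
|b| = sqrt(36+1) = 6.0828
cos(theta) = -61/(sqrt(458)*sqrt(37)) = -61/sqrt(16946) = -0.468593
theta = arccos(-61/sqrt(16946)) = 117.9430 degrees

a·b = -61, theta = 117.9430 deg


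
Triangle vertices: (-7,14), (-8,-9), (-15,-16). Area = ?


-7*(-9+ 16) = -49
-8*(-16-14) = 240
-15*(14+ 9) = -345
sum = -154
Area = |-154|/2 = 77.0000

77.0000 sq units


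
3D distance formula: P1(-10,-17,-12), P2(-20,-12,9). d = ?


dx=-10, dy=5, dz=21
d = sqrt(100+25+441) = sqrt(566) = 23.7908

23.7908


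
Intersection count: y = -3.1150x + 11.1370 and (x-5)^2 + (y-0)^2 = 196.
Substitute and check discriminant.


Substitute y = -3.1150x + 11.1370: (x-5)^2 + (-3.1150x+11.1370-0)^2 = 196
Expand to Ax^2 + Bx + C = 0, where b-k = 11.137
A = 1+m^2 = 10.703225
B = 2(m(b-k) - h) = 2(-3.1150*11.137 - 5) = -79.38351
C = h^2 + (b-k)^2 - r^2 = 25 + 124.032769 - 196 = -46.967231
disc = B^2-4AC = 6301.7417 + 2010.8034 = 8312.5451
disc > 0

2 intersection points


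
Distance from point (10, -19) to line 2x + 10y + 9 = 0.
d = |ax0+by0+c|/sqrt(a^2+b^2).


|2*10 + 10*(-19) + 9| = |-161| = 161
sqrt(4 + 100) = sqrt(104) = 10.1980
d = 161/sqrt(104) = 15.7873

15.7873


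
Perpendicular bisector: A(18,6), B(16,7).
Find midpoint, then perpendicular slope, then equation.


Midpoint = (17, 6.5)
Slope of AB = dy/dx = 1/(-2) = -0.5000
Perp slope = -dx/dy = 2/1 = 2.0000
b = My - (perp slope)*Mx = 6.5 + (-2*17)/1 = 6.5 - 34.0000 = -27.5000

y = 2.0000x - 27.5000


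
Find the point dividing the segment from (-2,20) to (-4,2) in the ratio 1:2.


Px = (1*(-4) + 2*(-2))/3 = -8/3 = -2.6667
Py = (1*2 + 2*20)/3 = 42/3 = 14.0000

P = (-2.6667, 14.0000)


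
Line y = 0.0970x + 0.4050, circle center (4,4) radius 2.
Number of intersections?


Substitute y = 0.0970x + 0.4050: (x-4)^2 + (0.0970x+0.4050-4)^2 = 4
Expand to Ax^2 + Bx + C = 0, where b-k = -3.595
A = 1+m^2 = 1.009409
B = 2(m(b-k) - h) = 2(0.0970*(-3.595) - 4) = -8.69743
C = h^2 + (b-k)^2 - r^2 = 16 + 12.924025 - 4 = 24.924025
disc = B^2-4AC = 75.6453 - 100.6341 = -24.9888
disc < 0

0 intersection points


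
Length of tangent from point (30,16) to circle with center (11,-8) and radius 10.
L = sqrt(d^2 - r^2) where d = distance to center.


d = sqrt((30-11)^2 + (16+ 8)^2) = sqrt(361+576) = 30.6105
L = sqrt(937.0000 - 100) = sqrt(837.0000) = 28.9310

28.9310


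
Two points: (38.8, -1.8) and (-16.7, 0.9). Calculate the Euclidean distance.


dx = -16.7 - 38.8 = -55.5
dy = 0.9 + 1.8 = 2.7
d = sqrt(3080.25 + 7.29) = sqrt(3087.54) = 55.5656

55.5656


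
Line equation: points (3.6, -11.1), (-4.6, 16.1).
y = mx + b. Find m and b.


m = (27.2)/(-8.2) = -3.3171
b = y1 - m*x1 = -11.1 - (27.2*3.6)/(-8.2) = -11.1 + 11.9415 = 0.8415

y = -3.3171x + 0.8415


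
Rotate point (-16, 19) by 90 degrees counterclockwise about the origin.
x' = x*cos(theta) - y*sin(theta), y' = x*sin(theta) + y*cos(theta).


cos(90) = 0, sin(90) = 1
x' = -16*0 - 19*1 = -19
y' = -16*1 + 19*0 = -16

(-19, -16)


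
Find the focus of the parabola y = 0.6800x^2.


a = 0.6800
4a = 2.7200
focus = (0, 1/2.7200) = (0, 0.3676)

Focus = (0, 0.3676)


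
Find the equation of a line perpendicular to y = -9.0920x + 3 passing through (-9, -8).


Perpendicular slope = -1/m1 = -1/(-9.0920) = 0.1100
b2 = y0 - m2*x0 = -8 - 9/(-9.0920) = -8 + 0.9899 = -7.0101

y = 0.1100x - 7.0101


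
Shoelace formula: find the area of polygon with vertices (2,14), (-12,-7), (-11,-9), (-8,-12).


sum(xi*y_{i+1}) = 2*(-7) - 12*(-9) - 11*(-12) - 8*14 = 114
sum(yi*x_{i+1}) = 14*(-12) - 7*(-11) - 9*(-8) - 12*2 = -43
Area = |114 + 43|/2 = 157/2 = 78.5000

78.5000 sq units


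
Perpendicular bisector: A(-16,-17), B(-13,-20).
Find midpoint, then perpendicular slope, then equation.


Midpoint = (-14.5, -18.5)
Slope of AB = dy/dx = -3/3 = -1.0000
Perp slope = -dx/dy = 3/3 = 1.0000
b = My - (perp slope)*Mx = -18.5 + (3*(-14.5))/(-3) = -18.5 + 14.5000 = -4.0000

y = 1.0000x - 4.0000


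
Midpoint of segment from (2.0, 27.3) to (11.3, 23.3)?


Mx = (2.0 + 11.3)/2 = 13.3/2 = 6.6500
My = (27.3 + 23.3)/2 = 50.6/2 = 25.3000

(6.6500, 25.3000)


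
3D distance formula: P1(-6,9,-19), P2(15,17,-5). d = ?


dx=21, dy=8, dz=14
d = sqrt(441+64+196) = sqrt(701) = 26.4764

26.4764


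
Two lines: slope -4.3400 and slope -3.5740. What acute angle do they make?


m1-m2 = -0.766
1+m1*m2 = 16.51116
tan(theta) = |-0.766/16.51116| = 0.046393
theta = arctan(|-0.766/16.51116|) = 2.6562 degrees (acute angle)

2.6562 degrees


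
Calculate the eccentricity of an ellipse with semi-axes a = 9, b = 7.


c = sqrt(81-49) = sqrt(32) = 5.6569
e = c/a = sqrt(32)/9 = 0.6285

e = 0.6285


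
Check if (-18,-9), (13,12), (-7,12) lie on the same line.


-18*(12-12) + 13*(12+ 9) - 7*(-9-12)
= 0 + 273 + 147 = 420

No, not collinear (determinant = 420)


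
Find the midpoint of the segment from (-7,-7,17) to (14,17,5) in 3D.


Mx = (-7+14)/2 = 3.5000
My = (-7+17)/2 = 5.0000
Mz = (17+5)/2 = 11.0000

M = (3.5000, 5.0000, 11.0000)


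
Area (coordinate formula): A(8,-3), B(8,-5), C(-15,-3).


8*(-5+ 3) = -16
8*(-3+ 3) = 0
-15*(-3+ 5) = -30
sum = -46
Area = |-46|/2 = 23.0000

23.0000 sq units


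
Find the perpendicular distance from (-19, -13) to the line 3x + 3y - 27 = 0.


|3*(-19) + 3*(-13) - 27| = |-123| = 123
sqrt(9 + 9) = sqrt(18) = 4.2426
d = 123/sqrt(18) = 28.9914

28.9914


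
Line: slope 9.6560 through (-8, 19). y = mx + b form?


y - 19 = 9.6560(x + 8)
y = 9.6560x + 19 - 9.6560*(-8)
y = 9.6560x + 96.2480

y = 9.6560x + 96.2480


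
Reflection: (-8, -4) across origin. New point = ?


Reflection rule for origin: (-x, -y)
(-8, -4) -> (8, 4)

(8, 4)


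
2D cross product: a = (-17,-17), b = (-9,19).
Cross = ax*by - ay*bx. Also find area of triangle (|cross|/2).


cross = -17*19 + 17*(-9) = -323 - 153 = -476
Triangle area = |-476|/2 = 476/2 = 238.0000

cross = -476, triangle area = 238.0000


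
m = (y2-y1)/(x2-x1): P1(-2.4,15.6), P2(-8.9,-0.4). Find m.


dy = -0.4 - 15.6 = -16.0
dx = -8.9 + 2.4 = -6.5
m = -16.0/(-6.5) = 2.4615

m = 2.4615


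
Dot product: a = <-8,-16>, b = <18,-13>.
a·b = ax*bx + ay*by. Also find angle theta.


a·b = -8*18 - 16*(-13) = -144 + 208 = 64
|a| = sqrt(64+256) = 17.8885
|b| = sqrt(324+169) = 22.2036
cos(theta) = 64/(sqrt(320)*sqrt(493)) = 64/sqrt(157760) = 0.161132
theta = arccos(64/sqrt(157760)) = 80.7274 degrees

a·b = 64, theta = 80.7274 deg


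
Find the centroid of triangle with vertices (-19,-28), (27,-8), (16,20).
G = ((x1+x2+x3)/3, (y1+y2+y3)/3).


Gx = (-19+27+16)/3 = 24/3 = 8.0000
Gy = (-28- 8+20)/3 = -16/3 = -5.3333

G = (8.0000, -5.3333)


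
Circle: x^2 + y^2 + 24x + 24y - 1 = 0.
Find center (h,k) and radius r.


h = -D/2 = -24/2 = -12
k = -E/2 = -24/2 = -12
r^2 = h^2 + k^2 - F = 144 + 144 + 1 = 289
r = 17

Center (-12, -12), radius = 17


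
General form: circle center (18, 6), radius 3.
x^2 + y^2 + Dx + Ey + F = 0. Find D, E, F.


(x-18)^2 + (y-6)^2 = 3^2
D = -2h = -36, E = -2k = -12
F = h^2+k^2-r^2 = 324+36-9 = 351

D = -36, E = -12, F = 351


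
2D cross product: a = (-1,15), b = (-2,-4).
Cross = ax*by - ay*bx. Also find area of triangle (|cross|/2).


cross = -1*(-4) - 15*(-2) = 4 + 30 = 34
Triangle area = |34|/2 = 34/2 = 17.0000

cross = 34, triangle area = 17.0000


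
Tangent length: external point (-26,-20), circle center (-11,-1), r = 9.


d = sqrt((-26+ 11)^2 + (-20+ 1)^2) = sqrt(225+361) = 24.2074
L = sqrt(586.0000 - 81) = sqrt(505.0000) = 22.4722

22.4722


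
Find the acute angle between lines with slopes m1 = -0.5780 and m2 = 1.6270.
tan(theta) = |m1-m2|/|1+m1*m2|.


m1-m2 = -2.205
1+m1*m2 = 0.059594
tan(theta) = |-2.205/0.059594| = 37.000369
theta = arctan(|-2.205/0.059594|) = 88.4519 degrees (acute angle)

88.4519 degrees


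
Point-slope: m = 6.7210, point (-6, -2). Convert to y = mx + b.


y + 2 = 6.7210(x + 6)
y = 6.7210x - 2 - 6.7210*(-6)
y = 6.7210x + 38.3260

y = 6.7210x + 38.3260


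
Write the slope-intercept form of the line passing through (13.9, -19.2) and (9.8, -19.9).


m = (-0.7)/(-4.1) = 0.1707
b = y1 - m*x1 = -19.2 - (-0.7*13.9)/(-4.1) = -19.2 - 2.3732 = -21.5732

y = 0.1707x - 21.5732


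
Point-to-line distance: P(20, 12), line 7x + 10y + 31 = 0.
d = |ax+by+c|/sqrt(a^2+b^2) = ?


|7*20 + 10*12 + 31| = |291| = 291
sqrt(49 + 100) = sqrt(149) = 12.2066
d = 291/sqrt(149) = 23.8396

23.8396


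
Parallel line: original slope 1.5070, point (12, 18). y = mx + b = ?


Parallel lines have equal slopes.
m2 = 1.5070
b2 = 18 - 1.5070*12 = -0.0840

y = 1.5070x - 0.0840


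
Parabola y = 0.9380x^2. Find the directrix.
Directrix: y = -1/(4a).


a = 0.9380
1/(4a) = 0.2665
directrix: y = -0.2665 = -0.2665

y = -0.2665


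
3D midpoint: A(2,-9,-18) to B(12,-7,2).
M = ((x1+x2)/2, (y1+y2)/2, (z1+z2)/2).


Mx = (2+12)/2 = 7.0000
My = (-9- 7)/2 = -8.0000
Mz = (-18+2)/2 = -8.0000

M = (7.0000, -8.0000, -8.0000)


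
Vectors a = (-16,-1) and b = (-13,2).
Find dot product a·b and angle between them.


a·b = -16*(-13) - 1*2 = 208 - 2 = 206
|a| = sqrt(256+1) = 16.0312
|b| = sqrt(169+4) = 13.1529
cos(theta) = 206/(sqrt(257)*sqrt(173)) = 206/sqrt(44461) = 0.976962
theta = arccos(206/sqrt(44461)) = 12.3225 degrees

a·b = 206, theta = 12.3225 deg


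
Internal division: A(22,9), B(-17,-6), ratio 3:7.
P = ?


Px = (3*(-17) + 7*22)/10 = 103/10 = 10.3000
Py = (3*(-6) + 7*9)/10 = 45/10 = 4.5000

P = (10.3000, 4.5000)


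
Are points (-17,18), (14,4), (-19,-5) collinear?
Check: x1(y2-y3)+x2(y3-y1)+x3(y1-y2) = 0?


-17*(4+ 5) + 14*(-5-18) - 19*(18-4)
= -153 - 322 - 266 = -741

No, not collinear (determinant = -741)


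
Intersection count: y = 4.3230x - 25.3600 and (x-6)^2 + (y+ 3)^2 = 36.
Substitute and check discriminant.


Substitute y = 4.3230x - 25.3600: (x-6)^2 + (4.3230x- 25.3600+ 3)^2 = 36
Expand to Ax^2 + Bx + C = 0, where b-k = -22.36
A = 1+m^2 = 19.688329
B = 2(m(b-k) - h) = 2(4.3230*(-22.36) - 6) = -205.32456
C = h^2 + (b-k)^2 - r^2 = 36 + 499.9696 - 36 = 499.9696
disc = B^2-4AC = 42158.1749 - 39374.2639 = 2783.9110
disc > 0

2 intersection points


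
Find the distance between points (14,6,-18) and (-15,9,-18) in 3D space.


dx=-29, dy=3, dz=0
d = sqrt(841+9+0) = sqrt(850) = 29.1548

29.1548


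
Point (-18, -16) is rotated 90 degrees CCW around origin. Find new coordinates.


cos(90) = 0, sin(90) = 1
x' = -18*0 + 16*1 = 16
y' = -18*1 - 16*0 = -18

(16, -18)


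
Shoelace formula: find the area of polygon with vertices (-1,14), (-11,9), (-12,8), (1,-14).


sum(xi*y_{i+1}) = -1*9 - 11*8 - 12*(-14) + 1*14 = 85
sum(yi*x_{i+1}) = 14*(-11) + 9*(-12) + 8*1 - 14*(-1) = -240
Area = |85 + 240|/2 = 325/2 = 162.5000

162.5000 sq units


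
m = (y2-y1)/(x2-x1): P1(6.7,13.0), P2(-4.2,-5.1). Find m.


dy = -5.1 - 13.0 = -18.1
dx = -4.2 - 6.7 = -10.9
m = -18.1/(-10.9) = 1.6606

m = 1.6606


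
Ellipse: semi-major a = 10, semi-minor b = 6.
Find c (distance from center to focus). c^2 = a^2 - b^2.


c^2 = 10^2 - 6^2 = 100 - 36 = 64
c = sqrt(64) = 8.0000

c = 8.0000


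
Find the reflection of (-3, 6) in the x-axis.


Reflection rule for x-axis: (x, -y)
(-3, 6) -> (-3, -6)

(-3, -6)


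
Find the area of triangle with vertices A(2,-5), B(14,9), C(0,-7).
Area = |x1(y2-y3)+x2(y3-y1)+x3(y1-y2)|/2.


2*(9+ 7) = 32
14*(-7+ 5) = -28
0*(-5-9) = 0
sum = 4
Area = |4|/2 = 2.0000

2.0000 sq units


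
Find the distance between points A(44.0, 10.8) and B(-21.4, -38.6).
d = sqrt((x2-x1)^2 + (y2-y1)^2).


dx = -21.4 - 44.0 = -65.4
dy = -38.6 - 10.8 = -49.4
d = sqrt(4277.16 + 2440.36) = sqrt(6717.52) = 81.9605

81.9605


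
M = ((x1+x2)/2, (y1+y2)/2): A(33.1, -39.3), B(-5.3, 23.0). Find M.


Mx = (33.1 - 5.3)/2 = 27.8/2 = 13.9000
My = (-39.3 + 23.0)/2 = -16.3/2 = -8.1500

(13.9000, -8.1500)


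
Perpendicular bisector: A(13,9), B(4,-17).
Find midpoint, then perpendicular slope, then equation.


Midpoint = (8.5, -4)
Slope of AB = dy/dx = -26/(-9) = 2.8889
Perp slope = -dx/dy = -9/26 = -0.3462
b = My - (perp slope)*Mx = -4 + (-9*8.5)/(-26) = -4 + 2.9423 = -1.0577

y = -0.3462x - 1.0577


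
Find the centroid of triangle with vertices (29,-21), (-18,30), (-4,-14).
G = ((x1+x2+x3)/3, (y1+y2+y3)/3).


Gx = (29- 18- 4)/3 = 7/3 = 2.3333
Gy = (-21+30- 14)/3 = -5/3 = -1.6667

G = (2.3333, -1.6667)


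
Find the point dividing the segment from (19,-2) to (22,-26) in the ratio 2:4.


Px = (2*22 + 4*19)/6 = 120/6 = 20.0000
Py = (2*(-26) + 4*(-2))/6 = -60/6 = -10.0000

P = (20.0000, -10.0000)


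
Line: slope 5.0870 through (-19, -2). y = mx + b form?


y + 2 = 5.0870(x + 19)
y = 5.0870x - 2 - 5.0870*(-19)
y = 5.0870x + 94.6530

y = 5.0870x + 94.6530


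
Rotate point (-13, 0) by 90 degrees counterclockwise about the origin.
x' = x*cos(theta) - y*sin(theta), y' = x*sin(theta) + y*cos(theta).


cos(90) = 0, sin(90) = 1
x' = -13*0 - 0*1 = 0
y' = -13*1 + 0*0 = -13

(0, -13)


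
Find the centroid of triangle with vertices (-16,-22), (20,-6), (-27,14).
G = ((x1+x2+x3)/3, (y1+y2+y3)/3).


Gx = (-16+20- 27)/3 = -23/3 = -7.6667
Gy = (-22- 6+14)/3 = -14/3 = -4.6667

G = (-7.6667, -4.6667)


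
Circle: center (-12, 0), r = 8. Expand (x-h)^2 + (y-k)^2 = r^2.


(x+ 12)^2 + (y-0)^2 = 8^2
D = -2h = 24, E = -2k = 0
F = h^2+k^2-r^2 = 144+0-64 = 80

x^2 + y^2 + 24x + 80 = 0


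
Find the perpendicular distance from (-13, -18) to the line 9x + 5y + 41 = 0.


|9*(-13) + 5*(-18) + 41| = |-166| = 166
sqrt(81 + 25) = sqrt(106) = 10.2956
d = 166/sqrt(106) = 16.1233

16.1233


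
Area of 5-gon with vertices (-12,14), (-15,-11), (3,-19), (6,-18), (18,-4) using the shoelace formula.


sum(xi*y_{i+1}) = -12*(-11) - 15*(-19) + 3*(-18) + 6*(-4) + 18*14 = 591
sum(yi*x_{i+1}) = 14*(-15) - 11*3 - 19*6 - 18*18 - 4*(-12) = -633
Area = |591 + 633|/2 = 1224/2 = 612.0000

612.0000 sq units


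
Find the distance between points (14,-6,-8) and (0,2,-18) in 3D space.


dx=-14, dy=8, dz=-10
d = sqrt(196+64+100) = sqrt(360) = 18.9737

18.9737


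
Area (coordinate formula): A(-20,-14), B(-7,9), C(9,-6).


-20*(9+ 6) = -300
-7*(-6+ 14) = -56
9*(-14-9) = -207
sum = -563
Area = |-563|/2 = 281.5000

281.5000 sq units


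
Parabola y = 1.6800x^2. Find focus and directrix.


a = 1.6800
1/(4a) = 0.1488
Focus = (0, 0.1488)
Directrix: y = -0.1488

Focus = (0, 0.1488), Directrix: y = -0.1488


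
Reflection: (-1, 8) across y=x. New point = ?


Reflection rule for y=x: (y, x)
(-1, 8) -> (8, -1)

(8, -1)


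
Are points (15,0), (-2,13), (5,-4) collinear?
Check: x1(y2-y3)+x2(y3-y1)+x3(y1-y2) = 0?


15*(13+ 4) - 2*(-4-0) + 5*(0-13)
= 255 + 8 - 65 = 198

No, not collinear (determinant = 198)


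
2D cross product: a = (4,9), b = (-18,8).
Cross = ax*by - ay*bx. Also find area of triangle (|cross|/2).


cross = 4*8 - 9*(-18) = 32 + 162 = 194
Triangle area = |194|/2 = 194/2 = 97.0000

cross = 194, triangle area = 97.0000


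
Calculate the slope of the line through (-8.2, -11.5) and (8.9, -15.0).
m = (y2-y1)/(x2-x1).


dy = -15.0 + 11.5 = -3.5
dx = 8.9 + 8.2 = 17.1
m = -3.5/17.1 = -0.2047

m = -0.2047


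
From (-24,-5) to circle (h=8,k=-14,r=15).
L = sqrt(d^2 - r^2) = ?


d = sqrt((-24-8)^2 + (-5+ 14)^2) = sqrt(1024+81) = 33.2415
L = sqrt(1105.0000 - 225) = sqrt(880.0000) = 29.6648

29.6648


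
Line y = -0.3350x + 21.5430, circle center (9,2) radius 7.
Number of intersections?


Substitute y = -0.3350x + 21.5430: (x-9)^2 + (-0.3350x+21.5430-2)^2 = 49
Expand to Ax^2 + Bx + C = 0, where b-k = 19.543
A = 1+m^2 = 1.112225
B = 2(m(b-k) - h) = 2(-0.3350*19.543 - 9) = -31.09381
C = h^2 + (b-k)^2 - r^2 = 81 + 381.928849 - 49 = 413.928849
disc = B^2-4AC = 966.8250 - 1841.5281 = -874.7031
disc < 0

0 intersection points


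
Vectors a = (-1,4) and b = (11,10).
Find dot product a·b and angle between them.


a·b = -1*11 + 4*10 = -11 + 40 = 29
|a| = sqrt(1+16) = 4.1231
|b| = sqrt(121+100) = 14.8661
cos(theta) = 29/(sqrt(17)*sqrt(221)) = 29/sqrt(3757) = 0.473127
theta = arccos(29/sqrt(3757)) = 61.7626 degrees

a·b = 29, theta = 61.7626 deg


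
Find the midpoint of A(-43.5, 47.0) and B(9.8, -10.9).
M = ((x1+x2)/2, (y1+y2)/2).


Mx = (-43.5 + 9.8)/2 = -33.7/2 = -16.8500
My = (47.0 - 10.9)/2 = 36.1/2 = 18.0500

(-16.8500, 18.0500)


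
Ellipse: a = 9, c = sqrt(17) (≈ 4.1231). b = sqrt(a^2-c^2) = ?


b^2 = 9^2 - (sqrt(17))^2 = 81 - 17 = 64
b = sqrt(64) = 8

b = 8


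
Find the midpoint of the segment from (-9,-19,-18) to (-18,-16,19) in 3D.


Mx = (-9- 18)/2 = -13.5000
My = (-19- 16)/2 = -17.5000
Mz = (-18+19)/2 = 0.5000

M = (-13.5000, -17.5000, 0.5000)


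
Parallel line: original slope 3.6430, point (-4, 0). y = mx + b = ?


Parallel lines have equal slopes.
m2 = 3.6430
b2 = 0 - 3.6430*(-4) = 14.5720

y = 3.6430x + 14.5720


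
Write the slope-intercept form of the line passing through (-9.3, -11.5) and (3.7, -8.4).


m = (3.1)/(13.0) = 0.2385
b = y1 - m*x1 = -11.5 - (3.1*(-9.3))/(13.0) = -11.5 + 2.2177 = -9.2823

y = 0.2385x - 9.2823


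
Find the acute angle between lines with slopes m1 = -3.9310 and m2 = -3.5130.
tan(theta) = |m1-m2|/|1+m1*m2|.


m1-m2 = -0.418
1+m1*m2 = 14.809603
tan(theta) = |-0.418/14.809603| = 0.028225
theta = arctan(|-0.418/14.809603|) = 1.6167 degrees (acute angle)

1.6167 degrees


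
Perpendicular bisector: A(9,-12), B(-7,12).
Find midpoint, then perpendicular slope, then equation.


Midpoint = (1, 0)
Slope of AB = dy/dx = 24/(-16) = -1.5000
Perp slope = -dx/dy = 16/24 = 0.6667
b = My - (perp slope)*Mx = 0 + (-16*1)/24 = 0 - 0.6667 = -0.6667

y = 0.6667x - 0.6667


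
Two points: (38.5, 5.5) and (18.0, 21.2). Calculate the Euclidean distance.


dx = 18.0 - 38.5 = -20.5
dy = 21.2 - 5.5 = 15.7
d = sqrt(420.25 + 246.49) = sqrt(666.74) = 25.8213

25.8213


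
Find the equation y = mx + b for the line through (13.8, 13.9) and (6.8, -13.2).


m = (-27.1)/(-7) = 3.8714
b = y1 - m*x1 = 13.9 - (-27.1*13.8)/(-7) = 13.9 - 53.4257 = -39.5257

y = 3.8714x - 39.5257


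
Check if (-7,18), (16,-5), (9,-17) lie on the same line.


-7*(-5+ 17) + 16*(-17-18) + 9*(18+ 5)
= -84 - 560 + 207 = -437

No, not collinear (determinant = -437)


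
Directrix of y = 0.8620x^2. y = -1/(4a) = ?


a = 0.8620
1/(4a) = 0.2900
directrix: y = -0.2900 = -0.2900

y = -0.2900


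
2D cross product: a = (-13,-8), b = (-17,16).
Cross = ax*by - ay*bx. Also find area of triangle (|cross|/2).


cross = -13*16 + 8*(-17) = -208 - 136 = -344
Triangle area = |-344|/2 = 344/2 = 172.0000

cross = -344, triangle area = 172.0000


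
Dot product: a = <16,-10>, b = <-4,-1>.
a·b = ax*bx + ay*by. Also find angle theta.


a·b = 16*(-4) - 10*(-1) = -64 + 10 = -54
|a| = sqrt(256+100) = 18.8680
|b| = sqrt(16+1) = 4.1231
cos(theta) = -54/(sqrt(356)*sqrt(17)) = -54/sqrt(6052) = -0.694136
theta = arccos(-54/sqrt(6052)) = 133.9584 degrees

a·b = -54, theta = 133.9584 deg


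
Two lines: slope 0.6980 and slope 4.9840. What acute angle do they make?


m1-m2 = -4.286
1+m1*m2 = 4.478832
tan(theta) = |-4.286/4.478832| = 0.956946
theta = arctan(|-4.286/4.478832|) = 43.7397 degrees (acute angle)

43.7397 degrees


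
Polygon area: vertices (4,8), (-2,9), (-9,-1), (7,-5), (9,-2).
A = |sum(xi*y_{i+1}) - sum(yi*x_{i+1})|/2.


sum(xi*y_{i+1}) = 4*9 - 2*(-1) - 9*(-5) + 7*(-2) + 9*8 = 141
sum(yi*x_{i+1}) = 8*(-2) + 9*(-9) - 1*7 - 5*9 - 2*4 = -157
Area = |141 + 157|/2 = 298/2 = 149.0000

149.0000 sq units


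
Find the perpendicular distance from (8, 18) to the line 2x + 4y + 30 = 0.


|2*8 + 4*18 + 30| = |118| = 118
sqrt(4 + 16) = sqrt(20) = 4.4721
d = 118/sqrt(20) = 26.3856

26.3856


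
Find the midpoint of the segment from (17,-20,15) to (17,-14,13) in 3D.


Mx = (17+17)/2 = 17.0000
My = (-20- 14)/2 = -17.0000
Mz = (15+13)/2 = 14.0000

M = (17.0000, -17.0000, 14.0000)


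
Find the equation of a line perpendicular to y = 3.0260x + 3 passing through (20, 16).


Perpendicular slope = -1/m1 = -1/3.0260 = -0.3305
b2 = y0 - m2*x0 = 16 + 20/3.0260 = 16 + 6.6094 = 22.6094

y = -0.3305x + 22.6094


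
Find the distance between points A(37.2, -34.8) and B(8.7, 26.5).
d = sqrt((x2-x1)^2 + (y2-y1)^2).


dx = 8.7 - 37.2 = -28.5
dy = 26.5 + 34.8 = 61.3
d = sqrt(812.25 + 3757.69) = sqrt(4569.94) = 67.6013

67.6013


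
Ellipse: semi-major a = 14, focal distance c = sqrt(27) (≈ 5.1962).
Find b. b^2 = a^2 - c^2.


b^2 = 14^2 - (sqrt(27))^2 = 196 - 27 = 169
b = sqrt(169) = 13

b = 13


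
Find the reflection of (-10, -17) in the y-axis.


Reflection rule for y-axis: (-x, y)
(-10, -17) -> (10, -17)

(10, -17)


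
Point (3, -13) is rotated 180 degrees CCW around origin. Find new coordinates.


cos(180) = -1, sin(180) = 0
x' = 3*(-1) + 13*0 = -3
y' = 3*0 - 13*(-1) = 13

(-3, 13)


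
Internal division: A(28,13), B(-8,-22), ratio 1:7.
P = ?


Px = (1*(-8) + 7*28)/8 = 188/8 = 23.5000
Py = (1*(-22) + 7*13)/8 = 69/8 = 8.6250

P = (23.5000, 8.6250)


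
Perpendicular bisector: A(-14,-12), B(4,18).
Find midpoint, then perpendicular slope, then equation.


Midpoint = (-5, 3)
Slope of AB = dy/dx = 30/18 = 1.6667
Perp slope = -dx/dy = -18/30 = -0.6000
b = My - (perp slope)*Mx = 3 + (18*(-5))/30 = 3 - 3.0000 = 0

y = -0.6000x + 0


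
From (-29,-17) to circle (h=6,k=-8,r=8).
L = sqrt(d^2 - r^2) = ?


d = sqrt((-29-6)^2 + (-17+ 8)^2) = sqrt(1225+81) = 36.1386
L = sqrt(1306.0000 - 64) = sqrt(1242.0000) = 35.2420

35.2420


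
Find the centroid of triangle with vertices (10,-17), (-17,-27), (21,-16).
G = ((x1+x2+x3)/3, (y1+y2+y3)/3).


Gx = (10- 17+21)/3 = 14/3 = 4.6667
Gy = (-17- 27- 16)/3 = -60/3 = -20.0000

G = (4.6667, -20.0000)


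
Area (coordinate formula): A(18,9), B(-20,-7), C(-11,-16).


18*(-7+ 16) = 162
-20*(-16-9) = 500
-11*(9+ 7) = -176
sum = 486
Area = |486|/2 = 243.0000

243.0000 sq units


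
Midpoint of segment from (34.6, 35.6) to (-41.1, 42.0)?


Mx = (34.6 - 41.1)/2 = -6.5/2 = -3.2500
My = (35.6 + 42.0)/2 = 77.6/2 = 38.8000

(-3.2500, 38.8000)


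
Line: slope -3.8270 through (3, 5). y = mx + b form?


y - 5 = -3.8270(x - 3)
y = -3.8270x + 5 + 3.8270*3
y = -3.8270x + 16.4810

y = -3.8270x + 16.4810
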